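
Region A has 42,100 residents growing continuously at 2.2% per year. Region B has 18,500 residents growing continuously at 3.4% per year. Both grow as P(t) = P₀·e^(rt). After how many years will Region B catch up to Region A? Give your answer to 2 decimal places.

t ≈ 68.52 years

42100·e^(0.022t) = 18500·e^(0.034t)
42100/18500 = e^((0.034 − 0.022)t) → ln(2.27568) = 0.012·t
t = 0.82228 / 0.012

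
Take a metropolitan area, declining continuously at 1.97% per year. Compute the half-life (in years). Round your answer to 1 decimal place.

half-life ≈ 35.2 years

half-life = ln(2) / |r| = 0.69315 / 0.0197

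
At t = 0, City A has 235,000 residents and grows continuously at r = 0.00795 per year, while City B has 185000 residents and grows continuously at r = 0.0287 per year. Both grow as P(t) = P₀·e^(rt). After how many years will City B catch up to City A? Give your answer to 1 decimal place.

t ≈ 11.5 years

235000·e^(0.00795t) = 185000·e^(0.0287t)
235000/185000 = e^((0.0287 − 0.00795)t) → ln(1.27027) = 0.02075·t
t = 0.23923 / 0.02075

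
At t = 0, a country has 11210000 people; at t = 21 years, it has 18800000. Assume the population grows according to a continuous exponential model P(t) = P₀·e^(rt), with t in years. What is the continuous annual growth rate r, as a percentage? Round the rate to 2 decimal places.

18800000 = 11210000 · e^(r·21)
e^(21r) = 18800000/11210000 = 1.67707
r = ln(1.67707) / 21 = 0.51705 / 21

r ≈ 2.46% per year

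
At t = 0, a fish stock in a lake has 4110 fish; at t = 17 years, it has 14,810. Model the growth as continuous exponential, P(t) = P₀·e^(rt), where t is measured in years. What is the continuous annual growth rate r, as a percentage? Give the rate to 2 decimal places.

14810 = 4110 · e^(r·17)
e^(17r) = 14810/4110 = 3.60341
r = ln(3.60341) / 17 = 1.28188 / 17

r ≈ 7.54% per year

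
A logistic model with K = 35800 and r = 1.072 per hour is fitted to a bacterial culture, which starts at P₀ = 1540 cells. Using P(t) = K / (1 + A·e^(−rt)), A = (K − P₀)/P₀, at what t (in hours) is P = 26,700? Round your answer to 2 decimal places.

A = (35800 − 1540)/1540 = 22.24675
26700 = 35800/(1 + 22.24675·e^(−1.072t)) → 1 + 22.24675·e^(−1.072t) = 1.34082
e^(−1.072t) = 0.01532 → t = ln(65.27344)/1.072 = 4.17859/1.072

t ≈ 3.90 hours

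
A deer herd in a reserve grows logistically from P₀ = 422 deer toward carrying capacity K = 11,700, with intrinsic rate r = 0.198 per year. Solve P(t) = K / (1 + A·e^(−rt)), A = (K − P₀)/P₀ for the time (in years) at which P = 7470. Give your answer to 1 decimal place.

A = (11700 − 422)/422 = 26.72512
7470 = 11700/(1 + 26.72512·e^(−0.198t)) → 1 + 26.72512·e^(−0.198t) = 1.56627
e^(−0.198t) = 0.021188 → t = ln(47.19542)/0.198 = 3.8543/0.198

t ≈ 19.5 years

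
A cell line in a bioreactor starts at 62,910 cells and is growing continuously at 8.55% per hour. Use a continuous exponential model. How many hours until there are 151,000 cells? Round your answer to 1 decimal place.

t ≈ 10.2 hours

151000 = 62910 · e^(0.0855·t)
t = ln(151000/62910) / 0.0855 = ln(2.40025) / 0.0855 = 0.87557 / 0.0855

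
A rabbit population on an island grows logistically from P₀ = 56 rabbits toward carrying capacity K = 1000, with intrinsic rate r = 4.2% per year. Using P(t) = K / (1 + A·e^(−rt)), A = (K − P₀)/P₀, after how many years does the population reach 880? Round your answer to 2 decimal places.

t ≈ 114.70 years

A = (1000 − 56)/56 = 16.85714
880 = 1000/(1 + 16.85714·e^(−0.042t)) → 1 + 16.85714·e^(−0.042t) = 1.13636
e^(−0.042t) = 0.008089 → t = ln(123.61905)/0.042 = 4.8172/0.042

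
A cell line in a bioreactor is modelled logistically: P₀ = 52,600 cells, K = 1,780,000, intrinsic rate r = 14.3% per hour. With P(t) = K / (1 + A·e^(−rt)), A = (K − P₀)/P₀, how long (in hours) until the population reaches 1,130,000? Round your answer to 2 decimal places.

t ≈ 28.28 hours

A = (1780000 − 52600)/52600 = 32.8403
1130000 = 1780000/(1 + 32.8403·e^(−0.143t)) → 1 + 32.8403·e^(−0.143t) = 1.57522
e^(−0.143t) = 0.017516 → t = ln(57.09161)/0.143 = 4.04466/0.143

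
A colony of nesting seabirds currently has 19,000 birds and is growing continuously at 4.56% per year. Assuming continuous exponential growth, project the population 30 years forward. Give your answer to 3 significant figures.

P(30) = 19000 · e^(0.0456·30) = 19000 · e^(1.368)
= 19000 · 3.92749 ≈ 74622.27

≈ 74,600 birds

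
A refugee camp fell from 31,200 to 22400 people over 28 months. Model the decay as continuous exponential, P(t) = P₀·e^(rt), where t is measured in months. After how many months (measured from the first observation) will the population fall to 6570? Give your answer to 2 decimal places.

r = ln(22400/31200) / 28 ≈ -0.011834 per month
t = ln(6570/31200) / r = -1.5579 / -0.011834 ≈ 131.644

t ≈ 131.64 months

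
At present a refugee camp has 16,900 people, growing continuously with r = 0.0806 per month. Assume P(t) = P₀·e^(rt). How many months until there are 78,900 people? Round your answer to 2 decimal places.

78900 = 16900 · e^(0.0806·t)
t = ln(78900/16900) / 0.0806 = ln(4.66864) / 0.0806 = 1.54087 / 0.0806

t ≈ 19.12 months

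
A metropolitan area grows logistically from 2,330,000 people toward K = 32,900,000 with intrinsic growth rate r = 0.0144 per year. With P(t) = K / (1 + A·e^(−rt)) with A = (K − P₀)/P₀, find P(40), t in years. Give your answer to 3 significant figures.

≈ 3,930,000 people

A = (32900000 − 2330000)/2330000 = 13.12017
P(40) = 32900000 / (1 + 13.12017·e^(−0.0144·40)) = 32900000 / (1 + 13.12017·0.562142)
= 32900000 / 8.37541 ≈ 3928168.07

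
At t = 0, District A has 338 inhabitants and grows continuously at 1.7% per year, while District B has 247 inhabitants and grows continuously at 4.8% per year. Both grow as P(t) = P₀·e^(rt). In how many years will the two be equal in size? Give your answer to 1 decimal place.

338·e^(0.017t) = 247·e^(0.048t)
338/247 = e^((0.048 − 0.017)t) → ln(1.36842) = 0.031·t
t = 0.31366 / 0.031

t ≈ 10.1 years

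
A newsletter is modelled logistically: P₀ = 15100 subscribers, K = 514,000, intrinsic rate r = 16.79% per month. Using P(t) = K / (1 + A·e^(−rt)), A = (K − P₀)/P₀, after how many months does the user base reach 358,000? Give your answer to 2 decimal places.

t ≈ 25.78 months

A = (514000 − 15100)/15100 = 33.03974
358000 = 514000/(1 + 33.03974·e^(−0.1679t)) → 1 + 33.03974·e^(−0.1679t) = 1.43575
e^(−0.1679t) = 0.013189 → t = ln(75.82196)/0.1679 = 4.32839/0.1679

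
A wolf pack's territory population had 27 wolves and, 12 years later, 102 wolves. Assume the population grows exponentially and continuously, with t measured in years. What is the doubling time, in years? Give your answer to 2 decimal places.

doubling time ≈ 6.26 years

r = ln(102/27) / 12 = ln(3.77778) / 12 ≈ 0.110761 per year
doubling time = ln 2 / |r| = 0.69315 / 0.110761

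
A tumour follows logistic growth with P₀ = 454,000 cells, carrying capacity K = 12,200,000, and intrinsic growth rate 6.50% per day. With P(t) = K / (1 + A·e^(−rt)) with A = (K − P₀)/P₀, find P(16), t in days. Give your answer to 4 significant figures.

A = (12200000 − 454000)/454000 = 25.87225
P(16) = 12200000 / (1 + 25.87225·e^(−0.065·16)) = 12200000 / (1 + 25.87225·0.353455)
= 12200000 / 10.14467 ≈ 1202602.35

≈ 1,203,000 cells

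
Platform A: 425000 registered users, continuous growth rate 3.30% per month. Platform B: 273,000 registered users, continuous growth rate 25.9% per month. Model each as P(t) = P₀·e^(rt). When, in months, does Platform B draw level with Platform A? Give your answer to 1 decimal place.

425000·e^(0.033t) = 273000·e^(0.259t)
425000/273000 = e^((0.259 − 0.033)t) → ln(1.55678) = 0.226·t
t = 0.44262 / 0.226

t ≈ 2.0 months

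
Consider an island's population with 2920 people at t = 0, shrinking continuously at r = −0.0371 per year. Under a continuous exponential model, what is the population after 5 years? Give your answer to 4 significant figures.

P(5) = 2920 · e^(-0.0371·5) = 2920 · e^(-0.1855)
= 2920 · 0.83069 ≈ 2425.61

≈ 2,426 people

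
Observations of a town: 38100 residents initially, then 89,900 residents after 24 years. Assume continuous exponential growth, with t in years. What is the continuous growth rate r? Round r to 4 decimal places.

89900 = 38100 · e^(r·24)
e^(24r) = 89900/38100 = 2.35958
r = ln(2.35958) / 24 = 0.85848 / 24

r ≈ 0.0358 per year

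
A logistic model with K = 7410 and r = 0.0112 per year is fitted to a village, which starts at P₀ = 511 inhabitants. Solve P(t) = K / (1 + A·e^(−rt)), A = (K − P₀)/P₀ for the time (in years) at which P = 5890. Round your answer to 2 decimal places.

t ≈ 353.33 years

A = (7410 − 511)/511 = 13.50098
5890 = 7410/(1 + 13.50098·e^(−0.0112t)) → 1 + 13.50098·e^(−0.0112t) = 1.25806
e^(−0.0112t) = 0.019115 → t = ln(52.31629)/0.0112 = 3.95731/0.0112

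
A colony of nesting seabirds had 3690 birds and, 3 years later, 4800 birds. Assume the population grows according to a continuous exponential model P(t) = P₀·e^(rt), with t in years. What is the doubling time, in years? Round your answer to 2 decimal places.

r = ln(4800/3690) / 3 = ln(1.30081) / 3 ≈ 0.087663 per year
doubling time = ln 2 / |r| = 0.69315 / 0.087663

doubling time ≈ 7.91 years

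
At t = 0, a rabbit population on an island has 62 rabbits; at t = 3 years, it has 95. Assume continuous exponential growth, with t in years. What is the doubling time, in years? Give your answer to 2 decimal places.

doubling time ≈ 4.87 years

r = ln(95/62) / 3 = ln(1.53226) / 3 ≈ 0.142248 per year
doubling time = ln 2 / |r| = 0.69315 / 0.142248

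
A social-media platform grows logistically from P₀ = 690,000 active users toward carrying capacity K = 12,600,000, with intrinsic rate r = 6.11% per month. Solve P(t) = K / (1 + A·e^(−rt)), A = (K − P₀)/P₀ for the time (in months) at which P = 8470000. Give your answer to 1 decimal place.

A = (12600000 − 690000)/690000 = 17.26087
8470000 = 12600000/(1 + 17.26087·e^(−0.0611t)) → 1 + 17.26087·e^(−0.0611t) = 1.4876
e^(−0.0611t) = 0.028249 → t = ln(35.39941)/0.0611 = 3.5667/0.0611

t ≈ 58.4 months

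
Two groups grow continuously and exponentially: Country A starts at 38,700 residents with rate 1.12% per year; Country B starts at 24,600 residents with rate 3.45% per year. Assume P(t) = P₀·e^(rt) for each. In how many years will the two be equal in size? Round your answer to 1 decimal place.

t ≈ 19.4 years

38700·e^(0.0112t) = 24600·e^(0.0345t)
38700/24600 = e^((0.0345 − 0.0112)t) → ln(1.57317) = 0.0233·t
t = 0.45309 / 0.0233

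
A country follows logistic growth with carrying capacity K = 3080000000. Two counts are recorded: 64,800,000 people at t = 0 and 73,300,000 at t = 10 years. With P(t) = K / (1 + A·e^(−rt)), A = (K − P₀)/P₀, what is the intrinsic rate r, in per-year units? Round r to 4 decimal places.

r ≈ 0.0126 per year

A = (3080000000 − 64800000)/64800000 = 46.53086
73300000 = 3080000000/(1 + 46.53086·e^(−r·10)) → e^(−10r) = (42.0191 − 1)/46.53086 = 0.881546
r = −ln(0.881546)/10 = 0.12608/10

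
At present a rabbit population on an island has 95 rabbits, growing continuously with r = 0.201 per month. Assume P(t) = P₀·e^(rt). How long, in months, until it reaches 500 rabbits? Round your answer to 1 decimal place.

500 = 95 · e^(0.201·t)
t = ln(500/95) / 0.201 = ln(5.26316) / 0.201 = 1.66073 / 0.201

t ≈ 8.3 months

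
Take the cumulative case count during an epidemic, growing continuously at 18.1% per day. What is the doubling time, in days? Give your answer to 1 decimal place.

doubling time ≈ 3.8 days

doubling time = ln(2) / |r| = 0.69315 / 0.181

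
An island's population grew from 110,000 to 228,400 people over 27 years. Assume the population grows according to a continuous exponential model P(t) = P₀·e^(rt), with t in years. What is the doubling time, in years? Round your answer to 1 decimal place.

doubling time ≈ 25.6 years

r = ln(228400/110000) / 27 = ln(2.07636) / 27 ≈ 0.02706 per year
doubling time = ln 2 / |r| = 0.69315 / 0.02706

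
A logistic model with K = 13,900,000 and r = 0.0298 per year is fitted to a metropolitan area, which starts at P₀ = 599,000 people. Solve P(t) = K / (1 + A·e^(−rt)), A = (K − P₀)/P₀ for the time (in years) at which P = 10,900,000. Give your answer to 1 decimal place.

t ≈ 147.3 years

A = (13900000 − 599000)/599000 = 22.20534
10900000 = 13900000/(1 + 22.20534·e^(−0.0298t)) → 1 + 22.20534·e^(−0.0298t) = 1.27523
e^(−0.0298t) = 0.012395 → t = ln(80.67941)/0.0298 = 4.39048/0.0298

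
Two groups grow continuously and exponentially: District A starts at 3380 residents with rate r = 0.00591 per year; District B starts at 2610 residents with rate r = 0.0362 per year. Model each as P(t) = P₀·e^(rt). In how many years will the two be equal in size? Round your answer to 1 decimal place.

3380·e^(0.00591t) = 2610·e^(0.0362t)
3380/2610 = e^((0.0362 − 0.00591)t) → ln(1.29502) = 0.03029·t
t = 0.25853 / 0.03029

t ≈ 8.5 years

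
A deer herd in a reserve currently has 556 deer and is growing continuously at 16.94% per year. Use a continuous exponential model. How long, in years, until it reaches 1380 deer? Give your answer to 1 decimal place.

t ≈ 5.4 years

1380 = 556 · e^(0.1694·t)
t = ln(1380/556) / 0.1694 = ln(2.48201) / 0.1694 = 0.90907 / 0.1694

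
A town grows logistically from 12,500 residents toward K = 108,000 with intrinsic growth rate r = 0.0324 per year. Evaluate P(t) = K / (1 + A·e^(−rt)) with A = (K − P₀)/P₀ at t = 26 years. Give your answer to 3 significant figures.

A = (108000 − 12500)/12500 = 7.64
P(26) = 108000 / (1 + 7.64·e^(−0.0324·26)) = 108000 / (1 + 7.64·0.430676)
= 108000 / 4.29036 ≈ 25172.7

≈ 25,200 residents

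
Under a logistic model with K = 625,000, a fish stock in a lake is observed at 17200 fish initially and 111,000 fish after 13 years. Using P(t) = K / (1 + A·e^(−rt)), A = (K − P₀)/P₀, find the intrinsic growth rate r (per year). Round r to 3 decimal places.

A = (625000 − 17200)/17200 = 35.33721
111000 = 625000/(1 + 35.33721·e^(−r·13)) → e^(−13r) = (5.63063 − 1)/35.33721 = 0.131041
r = −ln(0.131041)/13 = 2.03224/13

r ≈ 0.156 per year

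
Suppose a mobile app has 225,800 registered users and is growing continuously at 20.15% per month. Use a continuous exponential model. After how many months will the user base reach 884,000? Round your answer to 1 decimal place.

884000 = 225800 · e^(0.2015·t)
t = ln(884000/225800) / 0.2015 = ln(3.91497) / 0.2015 = 1.36481 / 0.2015

t ≈ 6.8 months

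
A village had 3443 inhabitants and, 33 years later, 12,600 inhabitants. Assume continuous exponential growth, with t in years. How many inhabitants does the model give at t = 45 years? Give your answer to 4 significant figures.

≈ 20,200 inhabitants

r = ln(12600/3443) / 33 ≈ 0.039314 per year
P(45) = 3443 · e^(0.039314·45) = 3443 · 5.86568 ≈ 20195.54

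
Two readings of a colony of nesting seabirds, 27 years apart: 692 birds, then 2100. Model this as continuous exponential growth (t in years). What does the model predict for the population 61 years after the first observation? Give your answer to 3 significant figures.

≈ 8,500 birds

r = ln(2100/692) / 27 ≈ 0.041115 per year
P(61) = 692 · e^(0.041115·61) = 692 · 12.28058 ≈ 8498.16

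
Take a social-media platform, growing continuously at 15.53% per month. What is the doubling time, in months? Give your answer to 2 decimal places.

doubling time = ln(2) / |r| = 0.69315 / 0.1553

doubling time ≈ 4.46 months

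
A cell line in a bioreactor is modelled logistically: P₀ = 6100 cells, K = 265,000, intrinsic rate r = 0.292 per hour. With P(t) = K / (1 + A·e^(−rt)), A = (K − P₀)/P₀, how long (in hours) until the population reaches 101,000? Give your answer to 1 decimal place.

A = (265000 − 6100)/6100 = 42.44262
101000 = 265000/(1 + 42.44262·e^(−0.292t)) → 1 + 42.44262·e^(−0.292t) = 2.62376
e^(−0.292t) = 0.038258 → t = ln(26.13844)/0.292 = 3.26341/0.292

t ≈ 11.2 hours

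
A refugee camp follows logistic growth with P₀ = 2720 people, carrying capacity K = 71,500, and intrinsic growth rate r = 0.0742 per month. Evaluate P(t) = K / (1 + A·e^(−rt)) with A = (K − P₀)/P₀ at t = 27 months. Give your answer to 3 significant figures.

≈ 16,200 people

A = (71500 − 2720)/2720 = 25.28676
P(27) = 71500 / (1 + 25.28676·e^(−0.0742·27)) = 71500 / (1 + 25.28676·0.134876)
= 71500 / 4.41058 ≈ 16211.04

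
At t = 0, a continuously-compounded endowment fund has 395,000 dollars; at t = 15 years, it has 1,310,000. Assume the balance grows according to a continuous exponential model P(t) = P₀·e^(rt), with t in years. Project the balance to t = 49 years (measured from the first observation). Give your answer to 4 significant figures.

≈ 19,840,000 dollars

r = ln(1310000/395000) / 15 ≈ 0.079926 per year
P(49) = 395000 · e^(0.079926·49) = 395000 · 50.21911 ≈ 19836550.35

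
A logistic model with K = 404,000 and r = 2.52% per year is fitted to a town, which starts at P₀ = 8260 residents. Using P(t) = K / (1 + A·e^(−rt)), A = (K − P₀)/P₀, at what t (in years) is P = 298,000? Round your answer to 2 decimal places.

A = (404000 − 8260)/8260 = 47.91041
298000 = 404000/(1 + 47.91041·e^(−0.0252t)) → 1 + 47.91041·e^(−0.0252t) = 1.3557
e^(−0.0252t) = 0.007424 → t = ln(134.69153)/0.0252 = 4.90299/0.0252

t ≈ 194.56 years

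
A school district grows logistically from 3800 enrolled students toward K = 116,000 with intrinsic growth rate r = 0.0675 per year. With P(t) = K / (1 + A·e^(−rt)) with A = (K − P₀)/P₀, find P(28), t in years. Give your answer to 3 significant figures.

A = (116000 − 3800)/3800 = 29.52632
P(28) = 116000 / (1 + 29.52632·e^(−0.0675·28)) = 116000 / (1 + 29.52632·0.151072)
= 116000 / 5.46059 ≈ 21243.11

≈ 21,200 enrolled students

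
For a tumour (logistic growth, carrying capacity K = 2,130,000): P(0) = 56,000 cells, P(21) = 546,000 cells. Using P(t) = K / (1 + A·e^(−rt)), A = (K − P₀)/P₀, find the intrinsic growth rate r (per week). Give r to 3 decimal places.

A = (2130000 − 56000)/56000 = 37.03571
546000 = 2130000/(1 + 37.03571·e^(−r·21)) → e^(−21r) = (3.9011 − 1)/37.03571 = 0.078332
r = −ln(0.078332)/21 = 2.54679/21

r ≈ 0.121 per week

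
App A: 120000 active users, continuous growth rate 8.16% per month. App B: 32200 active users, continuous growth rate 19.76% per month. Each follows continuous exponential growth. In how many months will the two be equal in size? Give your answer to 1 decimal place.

t ≈ 11.3 months

120000·e^(0.0816t) = 32200·e^(0.1976t)
120000/32200 = e^((0.1976 − 0.0816)t) → ln(3.72671) = 0.116·t
t = 1.31553 / 0.116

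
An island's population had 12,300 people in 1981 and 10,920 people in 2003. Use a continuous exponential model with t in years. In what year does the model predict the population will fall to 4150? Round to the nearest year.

r = ln(10920/12300) / 22 = -0.119/22 ≈ -0.005409 per year
t = ln(4150/12300) / r = -1.08649/-0.005409 ≈ 200.86 years after 1981

year 2182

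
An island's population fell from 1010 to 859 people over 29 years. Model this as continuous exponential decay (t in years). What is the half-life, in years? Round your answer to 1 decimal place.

half-life ≈ 124.1 years

r = ln(859/1010) / 29 = ln(0.8505) / 29 ≈ -0.005584 per year
half-life = ln 2 / |r| = 0.69315 / 0.005584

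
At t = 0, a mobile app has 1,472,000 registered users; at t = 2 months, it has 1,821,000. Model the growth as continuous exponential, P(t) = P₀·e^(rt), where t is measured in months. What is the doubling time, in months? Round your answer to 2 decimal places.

doubling time ≈ 6.52 months

r = ln(1821000/1472000) / 2 = ln(1.23709) / 2 ≈ 0.106382 per month
doubling time = ln 2 / |r| = 0.69315 / 0.106382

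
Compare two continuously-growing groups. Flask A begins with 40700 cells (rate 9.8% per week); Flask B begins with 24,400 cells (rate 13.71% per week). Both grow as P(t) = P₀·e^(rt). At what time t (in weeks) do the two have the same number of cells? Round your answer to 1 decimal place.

t ≈ 13.1 weeks

40700·e^(0.098t) = 24400·e^(0.1371t)
40700/24400 = e^((0.1371 − 0.098)t) → ln(1.66803) = 0.0391·t
t = 0.51164 / 0.0391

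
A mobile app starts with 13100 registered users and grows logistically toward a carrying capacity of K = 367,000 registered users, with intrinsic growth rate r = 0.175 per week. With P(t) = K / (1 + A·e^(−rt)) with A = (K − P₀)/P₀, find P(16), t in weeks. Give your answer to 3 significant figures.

A = (367000 − 13100)/13100 = 27.01527
P(16) = 367000 / (1 + 27.01527·e^(−0.175·16)) = 367000 / (1 + 27.01527·0.06081)
= 367000 / 2.6428 ≈ 138867.86

≈ 139,000 registered users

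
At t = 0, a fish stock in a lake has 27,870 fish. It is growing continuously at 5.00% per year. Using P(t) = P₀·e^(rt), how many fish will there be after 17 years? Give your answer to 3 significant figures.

P(17) = 27870 · e^(0.05·17) = 27870 · e^(0.85)
= 27870 · 2.33965 ≈ 65205.96

≈ 65,200 fish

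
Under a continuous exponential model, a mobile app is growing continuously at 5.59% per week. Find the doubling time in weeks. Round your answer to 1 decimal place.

doubling time ≈ 12.4 weeks

doubling time = ln(2) / |r| = 0.69315 / 0.0559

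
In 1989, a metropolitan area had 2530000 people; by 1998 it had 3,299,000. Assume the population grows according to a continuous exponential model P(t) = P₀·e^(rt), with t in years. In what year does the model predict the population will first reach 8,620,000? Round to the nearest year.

year 2031

r = ln(3299000/2530000) / 9 = 0.2654/9 ≈ 0.029489 per year
t = ln(8620000/2530000) / r = 1.22587/0.029489 ≈ 41.57 years after 1989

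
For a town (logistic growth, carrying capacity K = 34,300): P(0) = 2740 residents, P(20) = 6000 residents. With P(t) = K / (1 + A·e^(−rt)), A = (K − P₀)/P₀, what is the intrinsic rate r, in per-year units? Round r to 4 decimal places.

r ≈ 0.0446 per year

A = (34300 − 2740)/2740 = 11.51825
6000 = 34300/(1 + 11.51825·e^(−r·20)) → e^(−20r) = (5.71667 − 1)/11.51825 = 0.409495
r = −ln(0.409495)/20 = 0.89283/20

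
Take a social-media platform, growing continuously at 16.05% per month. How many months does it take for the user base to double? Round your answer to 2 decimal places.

doubling time ≈ 4.32 months

doubling time = ln(2) / |r| = 0.69315 / 0.1605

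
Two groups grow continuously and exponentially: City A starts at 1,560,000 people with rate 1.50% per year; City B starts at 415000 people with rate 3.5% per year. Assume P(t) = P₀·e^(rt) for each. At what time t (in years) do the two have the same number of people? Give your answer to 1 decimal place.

t ≈ 66.2 years

1560000·e^(0.015t) = 415000·e^(0.035t)
1560000/415000 = e^((0.035 − 0.015)t) → ln(3.75904) = 0.02·t
t = 1.32416 / 0.02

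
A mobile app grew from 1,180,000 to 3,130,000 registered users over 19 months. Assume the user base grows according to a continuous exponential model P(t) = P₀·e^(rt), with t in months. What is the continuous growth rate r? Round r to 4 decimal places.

r ≈ 0.0513 per month

3130000 = 1180000 · e^(r·19)
e^(19r) = 3130000/1180000 = 2.65254
r = ln(2.65254) / 19 = 0.97552 / 19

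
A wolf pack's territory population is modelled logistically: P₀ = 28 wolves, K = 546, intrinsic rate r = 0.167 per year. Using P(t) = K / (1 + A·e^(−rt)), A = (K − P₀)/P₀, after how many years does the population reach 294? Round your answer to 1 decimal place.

t ≈ 18.4 years

A = (546 − 28)/28 = 18.5
294 = 546/(1 + 18.5·e^(−0.167t)) → 1 + 18.5·e^(−0.167t) = 1.85714
e^(−0.167t) = 0.046332 → t = ln(21.58333)/0.167 = 3.07192/0.167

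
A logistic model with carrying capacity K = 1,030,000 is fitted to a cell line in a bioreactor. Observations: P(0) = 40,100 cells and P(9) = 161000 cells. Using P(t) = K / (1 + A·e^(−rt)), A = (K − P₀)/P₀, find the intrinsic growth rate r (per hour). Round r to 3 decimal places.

A = (1030000 − 40100)/40100 = 24.68579
161000 = 1030000/(1 + 24.68579·e^(−r·9)) → e^(−9r) = (6.39752 − 1)/24.68579 = 0.218649
r = −ln(0.218649)/9 = 1.52029/9

r ≈ 0.169 per hour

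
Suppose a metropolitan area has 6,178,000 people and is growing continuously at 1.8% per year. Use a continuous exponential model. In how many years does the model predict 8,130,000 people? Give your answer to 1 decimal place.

8130000 = 6178000 · e^(0.018·t)
t = ln(8130000/6178000) / 0.018 = ln(1.31596) / 0.018 = 0.27457 / 0.018

t ≈ 15.3 years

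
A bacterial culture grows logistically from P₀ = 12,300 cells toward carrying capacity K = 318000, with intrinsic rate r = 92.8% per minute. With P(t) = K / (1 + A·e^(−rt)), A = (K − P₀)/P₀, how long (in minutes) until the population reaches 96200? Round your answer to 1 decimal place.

A = (318000 − 12300)/12300 = 24.85366
96200 = 318000/(1 + 24.85366·e^(−0.928t)) → 1 + 24.85366·e^(−0.928t) = 3.30561
e^(−0.928t) = 0.092768 → t = ln(10.77963)/0.928 = 2.37766/0.928

t ≈ 2.6 minutes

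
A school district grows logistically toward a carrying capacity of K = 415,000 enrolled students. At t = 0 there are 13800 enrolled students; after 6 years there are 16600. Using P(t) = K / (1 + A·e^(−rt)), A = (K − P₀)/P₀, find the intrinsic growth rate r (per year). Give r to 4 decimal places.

r ≈ 0.0320 per year

A = (415000 − 13800)/13800 = 29.07246
16600 = 415000/(1 + 29.07246·e^(−r·6)) → e^(−6r) = (25 − 1)/29.07246 = 0.825523
r = −ln(0.825523)/6 = 0.19174/6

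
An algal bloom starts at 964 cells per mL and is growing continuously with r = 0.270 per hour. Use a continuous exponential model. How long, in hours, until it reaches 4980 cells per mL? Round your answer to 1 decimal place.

t ≈ 6.1 hours

4980 = 964 · e^(0.27·t)
t = ln(4980/964) / 0.27 = ln(5.16598) / 0.27 = 1.64209 / 0.27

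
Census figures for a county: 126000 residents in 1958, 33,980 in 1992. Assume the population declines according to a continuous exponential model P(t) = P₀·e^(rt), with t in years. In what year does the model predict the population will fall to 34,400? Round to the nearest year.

r = ln(33980/126000) / 34 = -1.31051/34 ≈ -0.038544 per year
t = ln(34400/126000) / r = -1.29823/-0.038544 ≈ 33.68 years after 1958

year 1992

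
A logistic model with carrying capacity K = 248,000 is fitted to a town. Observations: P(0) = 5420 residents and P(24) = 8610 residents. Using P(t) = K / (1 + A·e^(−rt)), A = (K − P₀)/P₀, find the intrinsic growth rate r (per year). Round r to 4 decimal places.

A = (248000 − 5420)/5420 = 44.75646
8610 = 248000/(1 + 44.75646·e^(−r·24)) → e^(−24r) = (28.80372 − 1)/44.75646 = 0.621222
r = −ln(0.621222)/24 = 0.47607/24

r ≈ 0.0198 per year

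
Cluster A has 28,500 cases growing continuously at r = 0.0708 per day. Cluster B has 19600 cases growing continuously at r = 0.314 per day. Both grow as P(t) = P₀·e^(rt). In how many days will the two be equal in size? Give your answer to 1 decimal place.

28500·e^(0.0708t) = 19600·e^(0.314t)
28500/19600 = e^((0.314 − 0.0708)t) → ln(1.45408) = 0.2432·t
t = 0.37437 / 0.2432

t ≈ 1.5 days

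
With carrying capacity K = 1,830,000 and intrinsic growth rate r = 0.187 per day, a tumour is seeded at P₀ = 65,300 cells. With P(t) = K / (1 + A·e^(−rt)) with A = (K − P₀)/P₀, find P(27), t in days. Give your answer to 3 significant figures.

A = (1830000 − 65300)/65300 = 27.0245
P(27) = 1830000 / (1 + 27.0245·e^(−0.187·27)) = 1830000 / (1 + 27.0245·0.006416)
= 1830000 / 1.17338 ≈ 1559593.95

≈ 1,560,000 cells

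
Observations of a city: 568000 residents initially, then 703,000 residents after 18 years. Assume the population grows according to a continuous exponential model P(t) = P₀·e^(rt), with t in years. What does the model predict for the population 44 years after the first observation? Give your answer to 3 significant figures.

≈ 957,000 residents

r = ln(703000/568000) / 18 ≈ 0.011846 per year
P(44) = 568000 · e^(0.011846·44) = 568000 · 1.68412 ≈ 956579.29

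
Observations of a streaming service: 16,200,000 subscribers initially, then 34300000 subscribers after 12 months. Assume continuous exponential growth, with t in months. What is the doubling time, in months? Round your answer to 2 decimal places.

doubling time ≈ 11.09 months

r = ln(34300000/16200000) / 12 = ln(2.11728) / 12 ≈ 0.062511 per month
doubling time = ln 2 / |r| = 0.69315 / 0.062511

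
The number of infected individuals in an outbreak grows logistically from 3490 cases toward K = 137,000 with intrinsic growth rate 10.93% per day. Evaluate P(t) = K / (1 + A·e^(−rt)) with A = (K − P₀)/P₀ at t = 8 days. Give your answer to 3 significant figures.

≈ 8,080 cases

A = (137000 − 3490)/3490 = 38.25501
P(8) = 137000 / (1 + 38.25501·e^(−0.1093·8)) = 137000 / (1 + 38.25501·0.417112)
= 137000 / 16.95663 ≈ 8079.43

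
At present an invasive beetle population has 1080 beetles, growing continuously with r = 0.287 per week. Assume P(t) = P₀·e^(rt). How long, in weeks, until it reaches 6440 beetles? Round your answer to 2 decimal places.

6440 = 1080 · e^(0.287·t)
t = ln(6440/1080) / 0.287 = ln(5.96296) / 0.287 = 1.78557 / 0.287

t ≈ 6.22 weeks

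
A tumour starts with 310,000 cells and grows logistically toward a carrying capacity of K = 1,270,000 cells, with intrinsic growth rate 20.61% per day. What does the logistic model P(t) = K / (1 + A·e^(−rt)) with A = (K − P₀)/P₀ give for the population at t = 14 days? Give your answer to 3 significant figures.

≈ 1,080,000 cells

A = (1270000 − 310000)/310000 = 3.09677
P(14) = 1270000 / (1 + 3.09677·e^(−0.2061·14)) = 1270000 / (1 + 3.09677·0.055832)
= 1270000 / 1.1729 ≈ 1082785.8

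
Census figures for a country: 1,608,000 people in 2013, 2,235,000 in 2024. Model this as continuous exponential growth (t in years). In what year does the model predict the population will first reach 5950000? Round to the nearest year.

year 2057

r = ln(2235000/1608000) / 11 = 0.32925/11 ≈ 0.029932 per year
t = ln(5950000/1608000) / r = 1.3084/0.029932 ≈ 43.71 years after 2013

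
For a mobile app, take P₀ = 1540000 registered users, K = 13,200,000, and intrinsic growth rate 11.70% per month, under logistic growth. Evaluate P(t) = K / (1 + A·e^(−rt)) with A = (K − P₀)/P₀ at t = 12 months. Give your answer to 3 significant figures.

≈ 4,620,000 registered users

A = (13200000 − 1540000)/1540000 = 7.57143
P(12) = 13200000 / (1 + 7.57143·e^(−0.117·12)) = 13200000 / (1 + 7.57143·0.245613)
= 13200000 / 2.85964 ≈ 4615969.12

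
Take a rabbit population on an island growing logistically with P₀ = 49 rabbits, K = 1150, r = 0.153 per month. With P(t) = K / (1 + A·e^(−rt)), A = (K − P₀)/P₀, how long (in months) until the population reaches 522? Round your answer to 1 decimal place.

t ≈ 19.1 months

A = (1150 − 49)/49 = 22.46939
522 = 1150/(1 + 22.46939·e^(−0.153t)) → 1 + 22.46939·e^(−0.153t) = 2.20307
e^(−0.153t) = 0.053542 → t = ln(18.67678)/0.153 = 2.92728/0.153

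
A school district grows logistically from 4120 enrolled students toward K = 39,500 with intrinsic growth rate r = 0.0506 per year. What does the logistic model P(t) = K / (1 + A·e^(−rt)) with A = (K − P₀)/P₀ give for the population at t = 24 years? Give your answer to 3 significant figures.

≈ 11,100 enrolled students

A = (39500 − 4120)/4120 = 8.58738
P(24) = 39500 / (1 + 8.58738·e^(−0.0506·24)) = 39500 / (1 + 8.58738·0.296888)
= 39500 / 3.54949 ≈ 11128.36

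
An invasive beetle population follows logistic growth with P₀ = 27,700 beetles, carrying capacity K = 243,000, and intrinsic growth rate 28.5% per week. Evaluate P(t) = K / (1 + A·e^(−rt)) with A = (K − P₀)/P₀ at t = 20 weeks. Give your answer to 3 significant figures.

A = (243000 − 27700)/27700 = 7.77256
P(20) = 243000 / (1 + 7.77256·e^(−0.285·20)) = 243000 / (1 + 7.77256·0.003346)
= 243000 / 1.02601 ≈ 236840.55

≈ 237,000 beetles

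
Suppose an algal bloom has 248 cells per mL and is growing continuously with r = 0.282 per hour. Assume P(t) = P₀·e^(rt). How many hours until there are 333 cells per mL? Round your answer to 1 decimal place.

t ≈ 1.0 hours

333 = 248 · e^(0.282·t)
t = ln(333/248) / 0.282 = ln(1.34274) / 0.282 = 0.29471 / 0.282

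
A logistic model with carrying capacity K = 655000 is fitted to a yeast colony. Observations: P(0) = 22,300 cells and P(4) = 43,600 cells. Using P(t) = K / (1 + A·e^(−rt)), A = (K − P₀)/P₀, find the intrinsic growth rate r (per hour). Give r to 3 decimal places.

A = (655000 − 22300)/22300 = 28.3722
43600 = 655000/(1 + 28.3722·e^(−r·4)) → e^(−4r) = (15.02294 − 1)/28.3722 = 0.494249
r = −ln(0.494249)/4 = 0.70472/4

r ≈ 0.176 per hour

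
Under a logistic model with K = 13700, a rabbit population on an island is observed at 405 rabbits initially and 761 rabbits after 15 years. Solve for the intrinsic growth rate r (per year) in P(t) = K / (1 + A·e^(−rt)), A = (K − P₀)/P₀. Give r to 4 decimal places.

r ≈ 0.0439 per year

A = (13700 − 405)/405 = 32.82716
761 = 13700/(1 + 32.82716·e^(−r·15)) → e^(−15r) = (18.00263 − 1)/32.82716 = 0.517944
r = −ln(0.517944)/15 = 0.65789/15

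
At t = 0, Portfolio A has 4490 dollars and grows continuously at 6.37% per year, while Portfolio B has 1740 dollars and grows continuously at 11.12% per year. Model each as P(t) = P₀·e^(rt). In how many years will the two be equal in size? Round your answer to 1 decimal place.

t ≈ 20.0 years

4490·e^(0.0637t) = 1740·e^(0.1112t)
4490/1740 = e^((0.1112 − 0.0637)t) → ln(2.58046) = 0.0475·t
t = 0.94797 / 0.0475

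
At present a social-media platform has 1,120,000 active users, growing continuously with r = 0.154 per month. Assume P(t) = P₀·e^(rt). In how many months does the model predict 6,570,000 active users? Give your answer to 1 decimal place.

6570000 = 1120000 · e^(0.154·t)
t = ln(6570000/1120000) / 0.154 = ln(5.86607) / 0.154 = 1.76919 / 0.154

t ≈ 11.5 months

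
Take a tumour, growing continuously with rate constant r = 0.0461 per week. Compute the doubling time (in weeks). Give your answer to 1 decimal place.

doubling time = ln(2) / |r| = 0.69315 / 0.0461

doubling time ≈ 15.0 weeks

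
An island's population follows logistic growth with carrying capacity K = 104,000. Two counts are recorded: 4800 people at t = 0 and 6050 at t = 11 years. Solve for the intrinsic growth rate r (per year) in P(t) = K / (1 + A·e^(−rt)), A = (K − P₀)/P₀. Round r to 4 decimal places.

r ≈ 0.0222 per year

A = (104000 − 4800)/4800 = 20.66667
6050 = 104000/(1 + 20.66667·e^(−r·11)) → e^(−11r) = (17.19008 − 1)/20.66667 = 0.783391
r = −ln(0.783391)/11 = 0.24412/11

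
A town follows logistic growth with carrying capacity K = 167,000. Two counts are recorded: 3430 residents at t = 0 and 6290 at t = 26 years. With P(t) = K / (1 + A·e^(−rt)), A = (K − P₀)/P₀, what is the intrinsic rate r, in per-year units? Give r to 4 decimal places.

A = (167000 − 3430)/3430 = 47.68805
6290 = 167000/(1 + 47.68805·e^(−r·26)) → e^(−26r) = (26.55008 − 1)/47.68805 = 0.535775
r = −ln(0.535775)/26 = 0.62404/26

r ≈ 0.0240 per year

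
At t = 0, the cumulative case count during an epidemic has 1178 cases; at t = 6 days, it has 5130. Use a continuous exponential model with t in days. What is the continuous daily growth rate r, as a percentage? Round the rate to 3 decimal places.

5130 = 1178 · e^(r·6)
e^(6r) = 5130/1178 = 4.35484
r = ln(4.35484) / 6 = 1.47129 / 6

r ≈ 24.521% per day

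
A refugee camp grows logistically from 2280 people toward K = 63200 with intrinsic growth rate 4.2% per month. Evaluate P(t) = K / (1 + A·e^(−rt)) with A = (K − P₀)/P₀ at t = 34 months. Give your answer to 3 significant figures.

≈ 8,530 people

A = (63200 − 2280)/2280 = 26.7193
P(34) = 63200 / (1 + 26.7193·e^(−0.042·34)) = 63200 / (1 + 26.7193·0.239788)
= 63200 / 7.40697 ≈ 8532.51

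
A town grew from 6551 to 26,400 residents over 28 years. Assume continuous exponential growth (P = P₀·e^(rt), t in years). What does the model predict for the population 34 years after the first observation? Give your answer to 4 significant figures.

r = ln(26400/6551) / 28 ≈ 0.049777 per year
P(34) = 6551 · e^(0.049777·34) = 6551 · 5.43254 ≈ 35588.55

≈ 35,590 residents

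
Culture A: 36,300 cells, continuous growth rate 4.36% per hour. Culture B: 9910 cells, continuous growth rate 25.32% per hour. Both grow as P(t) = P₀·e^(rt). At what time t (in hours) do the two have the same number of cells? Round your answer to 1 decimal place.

t ≈ 6.2 hours

36300·e^(0.0436t) = 9910·e^(0.2532t)
36300/9910 = e^((0.2532 − 0.0436)t) → ln(3.66297) = 0.2096·t
t = 1.29827 / 0.2096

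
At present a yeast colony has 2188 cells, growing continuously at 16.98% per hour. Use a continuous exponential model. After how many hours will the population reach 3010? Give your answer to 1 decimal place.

t ≈ 1.9 hours

3010 = 2188 · e^(0.1698·t)
t = ln(3010/2188) / 0.1698 = ln(1.37569) / 0.1698 = 0.31895 / 0.1698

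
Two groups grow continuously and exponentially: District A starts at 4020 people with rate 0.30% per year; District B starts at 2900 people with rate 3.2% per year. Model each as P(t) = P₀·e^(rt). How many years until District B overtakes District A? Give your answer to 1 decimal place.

t ≈ 11.3 years

4020·e^(0.003t) = 2900·e^(0.032t)
4020/2900 = e^((0.032 − 0.003)t) → ln(1.38621) = 0.029·t
t = 0.32657 / 0.029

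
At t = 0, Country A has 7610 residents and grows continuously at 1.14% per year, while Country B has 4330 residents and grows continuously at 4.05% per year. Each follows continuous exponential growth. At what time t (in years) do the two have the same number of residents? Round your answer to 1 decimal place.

7610·e^(0.0114t) = 4330·e^(0.0405t)
7610/4330 = e^((0.0405 − 0.0114)t) → ln(1.75751) = 0.0291·t
t = 0.5639 / 0.0291

t ≈ 19.4 years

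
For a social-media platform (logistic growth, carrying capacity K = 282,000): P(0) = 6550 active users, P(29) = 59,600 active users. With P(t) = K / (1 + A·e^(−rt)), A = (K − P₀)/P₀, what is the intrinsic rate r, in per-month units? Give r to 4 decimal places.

A = (282000 − 6550)/6550 = 42.05344
59600 = 282000/(1 + 42.05344·e^(−r·29)) → e^(−29r) = (4.73154 − 1)/42.05344 = 0.088733
r = −ln(0.088733)/29 = 2.42212/29

r ≈ 0.0835 per month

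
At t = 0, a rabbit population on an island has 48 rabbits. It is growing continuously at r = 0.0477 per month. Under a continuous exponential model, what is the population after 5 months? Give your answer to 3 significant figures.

P(5) = 48 · e^(0.0477·5) = 48 · e^(0.2385)
= 48 · 1.26934 ≈ 60.93

≈ 60.9 rabbits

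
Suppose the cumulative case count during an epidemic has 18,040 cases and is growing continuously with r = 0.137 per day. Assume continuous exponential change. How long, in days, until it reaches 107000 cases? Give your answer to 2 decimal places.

107000 = 18040 · e^(0.137·t)
t = ln(107000/18040) / 0.137 = ln(5.93126) / 0.137 = 1.78024 / 0.137

t ≈ 12.99 days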